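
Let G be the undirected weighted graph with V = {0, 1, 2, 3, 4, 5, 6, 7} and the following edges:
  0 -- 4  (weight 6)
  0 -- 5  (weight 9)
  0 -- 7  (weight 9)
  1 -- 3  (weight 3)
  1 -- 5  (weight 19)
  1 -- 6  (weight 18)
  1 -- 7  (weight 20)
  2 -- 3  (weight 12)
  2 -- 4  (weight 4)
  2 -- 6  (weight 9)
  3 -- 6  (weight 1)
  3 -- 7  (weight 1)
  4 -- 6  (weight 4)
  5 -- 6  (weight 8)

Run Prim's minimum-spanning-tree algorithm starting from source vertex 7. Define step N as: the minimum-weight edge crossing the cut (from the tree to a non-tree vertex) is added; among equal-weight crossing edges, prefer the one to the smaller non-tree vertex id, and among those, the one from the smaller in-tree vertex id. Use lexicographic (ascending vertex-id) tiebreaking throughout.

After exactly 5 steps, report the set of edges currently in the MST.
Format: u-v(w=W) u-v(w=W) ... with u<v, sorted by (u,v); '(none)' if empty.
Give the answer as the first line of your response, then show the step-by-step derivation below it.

1-3(w=3) 2-4(w=4) 3-6(w=1) 3-7(w=1) 4-6(w=4)

step 1: add edge 3-7 (w=1); MST = {3-7(w=1)}
step 2: add edge 3-6 (w=1); MST = {3-6(w=1) 3-7(w=1)}
step 3: add edge 1-3 (w=3); MST = {1-3(w=3) 3-6(w=1) 3-7(w=1)}
step 4: add edge 4-6 (w=4); MST = {1-3(w=3) 3-6(w=1) 3-7(w=1) 4-6(w=4)}
step 5: add edge 2-4 (w=4); MST = {1-3(w=3) 2-4(w=4) 3-6(w=1) 3-7(w=1) 4-6(w=4)}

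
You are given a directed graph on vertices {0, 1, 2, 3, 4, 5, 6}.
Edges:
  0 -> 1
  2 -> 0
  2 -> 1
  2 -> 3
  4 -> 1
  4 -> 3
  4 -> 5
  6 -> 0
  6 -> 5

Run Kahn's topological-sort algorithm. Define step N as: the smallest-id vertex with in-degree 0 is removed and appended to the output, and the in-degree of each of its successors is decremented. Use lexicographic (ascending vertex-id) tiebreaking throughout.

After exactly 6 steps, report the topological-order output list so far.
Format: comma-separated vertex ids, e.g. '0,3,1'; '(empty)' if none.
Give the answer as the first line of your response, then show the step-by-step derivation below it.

2,4,3,6,0,1

step 1: output 2; order=[2]; indeg=(1,2,0,1,0,2,0)
step 2: output 4; order=[2,4]; indeg=(1,1,0,0,0,1,0)
step 3: output 3; order=[2,4,3]; indeg=(1,1,0,0,0,1,0)
step 4: output 6; order=[2,4,3,6]; indeg=(0,1,0,0,0,0,0)
step 5: output 0; order=[2,4,3,6,0]; indeg=(0,0,0,0,0,0,0)
step 6: output 1; order=[2,4,3,6,0,1]; indeg=(0,0,0,0,0,0,0)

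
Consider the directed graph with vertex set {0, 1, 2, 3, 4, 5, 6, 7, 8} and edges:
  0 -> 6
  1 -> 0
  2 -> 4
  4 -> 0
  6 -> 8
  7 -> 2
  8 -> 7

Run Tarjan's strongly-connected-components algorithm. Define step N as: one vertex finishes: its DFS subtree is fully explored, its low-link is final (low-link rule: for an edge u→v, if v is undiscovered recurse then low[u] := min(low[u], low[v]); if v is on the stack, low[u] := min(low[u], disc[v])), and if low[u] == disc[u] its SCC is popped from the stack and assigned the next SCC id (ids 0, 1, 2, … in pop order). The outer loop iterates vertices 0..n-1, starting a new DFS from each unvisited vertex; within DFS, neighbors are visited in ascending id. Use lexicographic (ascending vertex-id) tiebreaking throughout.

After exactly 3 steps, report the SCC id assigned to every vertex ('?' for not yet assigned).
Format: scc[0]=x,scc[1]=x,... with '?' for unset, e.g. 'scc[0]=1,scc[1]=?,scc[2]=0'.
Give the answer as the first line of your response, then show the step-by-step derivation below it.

scc[0]=?,scc[1]=?,scc[2]=?,scc[3]=?,scc[4]=?,scc[5]=?,scc[6]=?,scc[7]=?,scc[8]=?

step 1: low=(low[0]=0,low[1]=?,low[2]=4,low[3]=?,low[4]=0,low[5]=?,low[6]=1,low[7]=3,low[8]=2); scc=(scc[0]=?,scc[1]=?,scc[2]=?,scc[3]=?,scc[4]=?,scc[5]=?,scc[6]=?,scc[7]=?,scc[8]=?)
step 2: low=(low[0]=0,low[1]=?,low[2]=0,low[3]=?,low[4]=0,low[5]=?,low[6]=1,low[7]=3,low[8]=2); scc=(scc[0]=?,scc[1]=?,scc[2]=?,scc[3]=?,scc[4]=?,scc[5]=?,scc[6]=?,scc[7]=?,scc[8]=?)
step 3: low=(low[0]=0,low[1]=?,low[2]=0,low[3]=?,low[4]=0,low[5]=?,low[6]=1,low[7]=0,low[8]=2); scc=(scc[0]=?,scc[1]=?,scc[2]=?,scc[3]=?,scc[4]=?,scc[5]=?,scc[6]=?,scc[7]=?,scc[8]=?)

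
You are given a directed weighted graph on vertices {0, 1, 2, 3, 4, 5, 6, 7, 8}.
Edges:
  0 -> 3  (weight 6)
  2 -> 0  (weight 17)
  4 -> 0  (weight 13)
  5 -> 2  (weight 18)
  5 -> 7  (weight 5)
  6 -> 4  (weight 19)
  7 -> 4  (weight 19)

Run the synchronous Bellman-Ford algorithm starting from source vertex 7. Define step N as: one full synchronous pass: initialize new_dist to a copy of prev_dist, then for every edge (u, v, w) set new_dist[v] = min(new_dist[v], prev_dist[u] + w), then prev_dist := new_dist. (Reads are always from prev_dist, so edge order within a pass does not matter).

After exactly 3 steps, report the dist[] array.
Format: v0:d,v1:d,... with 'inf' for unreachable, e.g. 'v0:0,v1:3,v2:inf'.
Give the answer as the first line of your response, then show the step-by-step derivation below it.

v0:32,v1:inf,v2:inf,v3:38,v4:19,v5:inf,v6:inf,v7:0,v8:inf

step 1: dist = v0:inf,v1:inf,v2:inf,v3:inf,v4:19,v5:inf,v6:inf,v7:0,v8:inf
step 2: dist = v0:32,v1:inf,v2:inf,v3:inf,v4:19,v5:inf,v6:inf,v7:0,v8:inf
step 3: dist = v0:32,v1:inf,v2:inf,v3:38,v4:19,v5:inf,v6:inf,v7:0,v8:inf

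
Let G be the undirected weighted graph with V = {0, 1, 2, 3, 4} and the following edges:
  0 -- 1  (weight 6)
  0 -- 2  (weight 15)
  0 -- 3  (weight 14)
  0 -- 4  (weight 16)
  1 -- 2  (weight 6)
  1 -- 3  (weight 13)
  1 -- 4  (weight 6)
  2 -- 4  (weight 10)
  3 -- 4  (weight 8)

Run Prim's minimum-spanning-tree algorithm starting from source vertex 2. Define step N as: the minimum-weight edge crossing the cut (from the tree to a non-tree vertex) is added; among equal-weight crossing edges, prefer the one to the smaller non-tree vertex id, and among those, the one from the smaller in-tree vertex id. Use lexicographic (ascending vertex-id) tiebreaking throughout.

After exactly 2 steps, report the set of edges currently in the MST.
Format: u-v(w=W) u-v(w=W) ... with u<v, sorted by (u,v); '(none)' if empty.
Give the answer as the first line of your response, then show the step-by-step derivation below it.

0-1(w=6) 1-2(w=6)

step 1: add edge 1-2 (w=6); MST = {1-2(w=6)}
step 2: add edge 0-1 (w=6); MST = {0-1(w=6) 1-2(w=6)}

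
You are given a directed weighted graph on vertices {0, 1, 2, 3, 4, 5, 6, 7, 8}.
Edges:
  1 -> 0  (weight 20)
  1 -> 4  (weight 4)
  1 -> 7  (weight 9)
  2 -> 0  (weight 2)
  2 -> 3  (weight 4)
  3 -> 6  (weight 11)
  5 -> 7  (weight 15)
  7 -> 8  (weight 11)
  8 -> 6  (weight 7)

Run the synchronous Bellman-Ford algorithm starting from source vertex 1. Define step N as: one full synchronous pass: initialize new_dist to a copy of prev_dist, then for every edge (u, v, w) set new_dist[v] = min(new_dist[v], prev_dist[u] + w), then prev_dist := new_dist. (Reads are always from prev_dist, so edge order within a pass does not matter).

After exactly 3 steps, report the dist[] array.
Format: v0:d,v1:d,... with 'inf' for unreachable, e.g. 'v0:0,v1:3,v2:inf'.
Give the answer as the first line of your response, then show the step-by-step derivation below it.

v0:20,v1:0,v2:inf,v3:inf,v4:4,v5:inf,v6:27,v7:9,v8:20

step 1: dist = v0:20,v1:0,v2:inf,v3:inf,v4:4,v5:inf,v6:inf,v7:9,v8:inf
step 2: dist = v0:20,v1:0,v2:inf,v3:inf,v4:4,v5:inf,v6:inf,v7:9,v8:20
step 3: dist = v0:20,v1:0,v2:inf,v3:inf,v4:4,v5:inf,v6:27,v7:9,v8:20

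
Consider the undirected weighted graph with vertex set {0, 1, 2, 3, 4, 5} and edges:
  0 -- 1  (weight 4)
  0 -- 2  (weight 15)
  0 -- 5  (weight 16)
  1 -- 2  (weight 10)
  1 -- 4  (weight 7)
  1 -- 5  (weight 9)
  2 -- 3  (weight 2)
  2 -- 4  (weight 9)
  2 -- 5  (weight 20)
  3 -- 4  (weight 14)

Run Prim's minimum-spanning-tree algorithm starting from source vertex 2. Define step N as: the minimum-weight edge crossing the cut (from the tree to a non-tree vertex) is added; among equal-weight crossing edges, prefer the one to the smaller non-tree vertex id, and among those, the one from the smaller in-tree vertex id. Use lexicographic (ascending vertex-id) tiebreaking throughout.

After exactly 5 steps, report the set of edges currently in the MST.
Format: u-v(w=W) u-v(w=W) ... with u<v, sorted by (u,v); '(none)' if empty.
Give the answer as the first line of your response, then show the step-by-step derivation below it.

0-1(w=4) 1-4(w=7) 1-5(w=9) 2-3(w=2) 2-4(w=9)

step 1: add edge 2-3 (w=2); MST = {2-3(w=2)}
step 2: add edge 2-4 (w=9); MST = {2-3(w=2) 2-4(w=9)}
step 3: add edge 1-4 (w=7); MST = {1-4(w=7) 2-3(w=2) 2-4(w=9)}
step 4: add edge 0-1 (w=4); MST = {0-1(w=4) 1-4(w=7) 2-3(w=2) 2-4(w=9)}
step 5: add edge 1-5 (w=9); MST = {0-1(w=4) 1-4(w=7) 1-5(w=9) 2-3(w=2) 2-4(w=9)}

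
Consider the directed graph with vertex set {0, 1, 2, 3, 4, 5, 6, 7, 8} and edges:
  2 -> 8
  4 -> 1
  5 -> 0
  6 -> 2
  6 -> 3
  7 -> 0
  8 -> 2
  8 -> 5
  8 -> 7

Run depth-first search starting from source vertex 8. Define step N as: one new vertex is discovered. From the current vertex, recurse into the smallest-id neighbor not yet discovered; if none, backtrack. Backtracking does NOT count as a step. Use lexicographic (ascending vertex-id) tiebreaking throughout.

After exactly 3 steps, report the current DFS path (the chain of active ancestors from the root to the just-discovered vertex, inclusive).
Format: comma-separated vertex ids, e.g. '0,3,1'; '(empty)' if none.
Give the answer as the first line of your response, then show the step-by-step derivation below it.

8,5

step 1: discover 8; path=8; order=8
step 2: discover 2; path=8>2; order=8,2
step 3: discover 5; path=8>5; order=8,2,5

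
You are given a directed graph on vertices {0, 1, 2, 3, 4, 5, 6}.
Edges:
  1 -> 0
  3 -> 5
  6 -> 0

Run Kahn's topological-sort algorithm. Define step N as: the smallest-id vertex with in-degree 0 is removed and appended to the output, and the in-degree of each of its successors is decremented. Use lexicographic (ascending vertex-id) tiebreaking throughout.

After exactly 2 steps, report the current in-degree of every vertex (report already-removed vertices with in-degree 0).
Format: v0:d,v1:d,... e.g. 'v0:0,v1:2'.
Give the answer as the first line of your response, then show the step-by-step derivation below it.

v0:1,v1:0,v2:0,v3:0,v4:0,v5:1,v6:0

step 1: output 1; order=[1]; indeg=(1,0,0,0,0,1,0)
step 2: output 2; order=[1,2]; indeg=(1,0,0,0,0,1,0)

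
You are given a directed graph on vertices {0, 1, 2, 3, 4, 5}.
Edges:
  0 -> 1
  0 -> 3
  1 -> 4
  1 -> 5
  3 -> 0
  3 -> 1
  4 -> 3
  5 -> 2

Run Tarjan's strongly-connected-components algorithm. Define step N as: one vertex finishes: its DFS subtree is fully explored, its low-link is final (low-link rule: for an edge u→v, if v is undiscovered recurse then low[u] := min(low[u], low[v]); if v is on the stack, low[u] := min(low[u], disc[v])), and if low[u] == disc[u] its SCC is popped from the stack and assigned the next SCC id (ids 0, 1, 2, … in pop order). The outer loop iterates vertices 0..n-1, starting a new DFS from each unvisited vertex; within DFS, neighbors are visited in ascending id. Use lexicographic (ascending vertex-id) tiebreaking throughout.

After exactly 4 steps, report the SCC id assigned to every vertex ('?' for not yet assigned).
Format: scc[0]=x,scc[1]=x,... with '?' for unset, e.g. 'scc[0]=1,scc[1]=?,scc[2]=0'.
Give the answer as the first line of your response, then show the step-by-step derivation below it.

scc[0]=?,scc[1]=?,scc[2]=0,scc[3]=?,scc[4]=?,scc[5]=1

step 1: low=(low[0]=0,low[1]=1,low[2]=?,low[3]=0,low[4]=2,low[5]=?); scc=(scc[0]=?,scc[1]=?,scc[2]=?,scc[3]=?,scc[4]=?,scc[5]=?)
step 2: low=(low[0]=0,low[1]=1,low[2]=?,low[3]=0,low[4]=0,low[5]=?); scc=(scc[0]=?,scc[1]=?,scc[2]=?,scc[3]=?,scc[4]=?,scc[5]=?)
step 3: low=(low[0]=0,low[1]=0,low[2]=5,low[3]=0,low[4]=0,low[5]=4); scc=(scc[0]=?,scc[1]=?,scc[2]=0,scc[3]=?,scc[4]=?,scc[5]=?)
step 4: low=(low[0]=0,low[1]=0,low[2]=5,low[3]=0,low[4]=0,low[5]=4); scc=(scc[0]=?,scc[1]=?,scc[2]=0,scc[3]=?,scc[4]=?,scc[5]=1)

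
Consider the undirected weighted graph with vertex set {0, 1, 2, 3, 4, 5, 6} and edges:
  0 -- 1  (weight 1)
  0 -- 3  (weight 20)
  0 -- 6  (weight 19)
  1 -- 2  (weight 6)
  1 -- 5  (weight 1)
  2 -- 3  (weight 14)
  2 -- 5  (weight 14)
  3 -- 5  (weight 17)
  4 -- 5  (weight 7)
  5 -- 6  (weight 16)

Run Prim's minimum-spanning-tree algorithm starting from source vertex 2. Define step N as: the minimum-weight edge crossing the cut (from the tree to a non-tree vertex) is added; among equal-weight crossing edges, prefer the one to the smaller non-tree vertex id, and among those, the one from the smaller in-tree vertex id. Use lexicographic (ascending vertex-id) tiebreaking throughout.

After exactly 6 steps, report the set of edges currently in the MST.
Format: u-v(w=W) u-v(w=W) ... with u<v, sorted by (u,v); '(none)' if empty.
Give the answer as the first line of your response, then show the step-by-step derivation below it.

0-1(w=1) 1-2(w=6) 1-5(w=1) 2-3(w=14) 4-5(w=7) 5-6(w=16)

step 1: add edge 1-2 (w=6); MST = {1-2(w=6)}
step 2: add edge 0-1 (w=1); MST = {0-1(w=1) 1-2(w=6)}
step 3: add edge 1-5 (w=1); MST = {0-1(w=1) 1-2(w=6) 1-5(w=1)}
step 4: add edge 4-5 (w=7); MST = {0-1(w=1) 1-2(w=6) 1-5(w=1) 4-5(w=7)}
step 5: add edge 2-3 (w=14); MST = {0-1(w=1) 1-2(w=6) 1-5(w=1) 2-3(w=14) 4-5(w=7)}
step 6: add edge 5-6 (w=16); MST = {0-1(w=1) 1-2(w=6) 1-5(w=1) 2-3(w=14) 4-5(w=7) 5-6(w=16)}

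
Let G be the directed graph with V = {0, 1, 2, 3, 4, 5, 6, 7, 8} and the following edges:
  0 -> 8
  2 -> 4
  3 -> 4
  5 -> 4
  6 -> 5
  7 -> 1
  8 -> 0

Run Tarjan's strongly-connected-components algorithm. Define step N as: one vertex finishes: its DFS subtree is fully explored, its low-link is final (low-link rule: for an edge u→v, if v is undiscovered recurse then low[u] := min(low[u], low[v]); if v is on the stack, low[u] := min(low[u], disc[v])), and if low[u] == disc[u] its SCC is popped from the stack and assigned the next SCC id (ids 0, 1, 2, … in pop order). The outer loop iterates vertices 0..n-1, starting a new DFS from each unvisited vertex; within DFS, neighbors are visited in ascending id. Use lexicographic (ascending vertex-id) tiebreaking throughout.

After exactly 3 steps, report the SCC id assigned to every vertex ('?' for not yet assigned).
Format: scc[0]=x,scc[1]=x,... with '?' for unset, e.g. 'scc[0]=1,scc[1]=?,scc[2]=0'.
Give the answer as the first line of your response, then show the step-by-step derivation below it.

scc[0]=0,scc[1]=1,scc[2]=?,scc[3]=?,scc[4]=?,scc[5]=?,scc[6]=?,scc[7]=?,scc[8]=0

step 1: low=(low[0]=0,low[1]=?,low[2]=?,low[3]=?,low[4]=?,low[5]=?,low[6]=?,low[7]=?,low[8]=0); scc=(scc[0]=?,scc[1]=?,scc[2]=?,scc[3]=?,scc[4]=?,scc[5]=?,scc[6]=?,scc[7]=?,scc[8]=?)
step 2: low=(low[0]=0,low[1]=?,low[2]=?,low[3]=?,low[4]=?,low[5]=?,low[6]=?,low[7]=?,low[8]=0); scc=(scc[0]=0,scc[1]=?,scc[2]=?,scc[3]=?,scc[4]=?,scc[5]=?,scc[6]=?,scc[7]=?,scc[8]=0)
step 3: low=(low[0]=0,low[1]=2,low[2]=?,low[3]=?,low[4]=?,low[5]=?,low[6]=?,low[7]=?,low[8]=0); scc=(scc[0]=0,scc[1]=1,scc[2]=?,scc[3]=?,scc[4]=?,scc[5]=?,scc[6]=?,scc[7]=?,scc[8]=0)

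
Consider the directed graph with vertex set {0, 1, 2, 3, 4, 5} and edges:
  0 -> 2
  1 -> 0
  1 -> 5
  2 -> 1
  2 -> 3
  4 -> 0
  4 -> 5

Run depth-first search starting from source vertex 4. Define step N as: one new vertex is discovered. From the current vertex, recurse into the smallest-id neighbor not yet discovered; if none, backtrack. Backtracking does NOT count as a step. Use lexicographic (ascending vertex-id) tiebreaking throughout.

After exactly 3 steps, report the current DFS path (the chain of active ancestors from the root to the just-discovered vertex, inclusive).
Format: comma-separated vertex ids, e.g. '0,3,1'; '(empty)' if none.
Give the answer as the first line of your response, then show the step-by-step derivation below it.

4,0,2

step 1: discover 4; path=4; order=4
step 2: discover 0; path=4>0; order=4,0
step 3: discover 2; path=4>0>2; order=4,0,2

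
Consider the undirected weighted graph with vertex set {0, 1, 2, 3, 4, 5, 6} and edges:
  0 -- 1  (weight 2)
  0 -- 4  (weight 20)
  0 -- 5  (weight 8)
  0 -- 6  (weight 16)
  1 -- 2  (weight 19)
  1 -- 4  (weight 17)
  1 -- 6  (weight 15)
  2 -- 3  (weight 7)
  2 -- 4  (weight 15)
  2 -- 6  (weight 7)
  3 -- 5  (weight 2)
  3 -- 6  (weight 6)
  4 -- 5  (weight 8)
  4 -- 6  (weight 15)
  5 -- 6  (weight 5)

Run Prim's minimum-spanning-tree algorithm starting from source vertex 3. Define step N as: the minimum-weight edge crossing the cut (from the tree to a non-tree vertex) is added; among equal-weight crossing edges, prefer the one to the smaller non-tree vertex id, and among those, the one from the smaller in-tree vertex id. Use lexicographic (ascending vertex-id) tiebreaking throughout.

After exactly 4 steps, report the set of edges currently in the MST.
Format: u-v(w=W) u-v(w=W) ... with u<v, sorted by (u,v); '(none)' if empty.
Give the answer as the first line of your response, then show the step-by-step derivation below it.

0-5(w=8) 2-3(w=7) 3-5(w=2) 5-6(w=5)

step 1: add edge 3-5 (w=2); MST = {3-5(w=2)}
step 2: add edge 5-6 (w=5); MST = {3-5(w=2) 5-6(w=5)}
step 3: add edge 2-3 (w=7); MST = {2-3(w=7) 3-5(w=2) 5-6(w=5)}
step 4: add edge 0-5 (w=8); MST = {0-5(w=8) 2-3(w=7) 3-5(w=2) 5-6(w=5)}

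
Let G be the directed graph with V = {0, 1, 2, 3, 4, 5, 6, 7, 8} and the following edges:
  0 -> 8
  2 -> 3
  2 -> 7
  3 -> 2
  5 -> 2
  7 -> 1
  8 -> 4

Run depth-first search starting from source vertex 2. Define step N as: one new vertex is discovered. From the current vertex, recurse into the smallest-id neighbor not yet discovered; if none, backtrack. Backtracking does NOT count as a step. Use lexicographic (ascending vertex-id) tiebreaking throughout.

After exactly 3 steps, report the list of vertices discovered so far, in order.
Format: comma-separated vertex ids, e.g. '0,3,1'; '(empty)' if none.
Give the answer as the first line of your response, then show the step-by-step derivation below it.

2,3,7

step 1: discover 2; path=2; order=2
step 2: discover 3; path=2>3; order=2,3
step 3: discover 7; path=2>7; order=2,3,7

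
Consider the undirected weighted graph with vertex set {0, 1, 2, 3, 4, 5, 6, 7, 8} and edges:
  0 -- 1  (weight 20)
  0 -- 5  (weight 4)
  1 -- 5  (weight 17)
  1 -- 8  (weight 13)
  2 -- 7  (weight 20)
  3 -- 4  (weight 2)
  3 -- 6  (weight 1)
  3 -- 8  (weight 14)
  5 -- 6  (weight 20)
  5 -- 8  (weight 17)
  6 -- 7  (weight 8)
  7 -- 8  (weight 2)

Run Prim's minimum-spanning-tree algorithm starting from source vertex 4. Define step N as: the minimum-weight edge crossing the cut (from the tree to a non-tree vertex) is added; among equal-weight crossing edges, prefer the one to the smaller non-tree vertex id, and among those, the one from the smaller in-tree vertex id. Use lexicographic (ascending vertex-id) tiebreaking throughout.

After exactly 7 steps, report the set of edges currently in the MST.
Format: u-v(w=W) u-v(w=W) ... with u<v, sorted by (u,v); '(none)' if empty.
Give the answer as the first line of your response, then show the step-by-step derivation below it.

0-5(w=4) 1-5(w=17) 1-8(w=13) 3-4(w=2) 3-6(w=1) 6-7(w=8) 7-8(w=2)

step 1: add edge 3-4 (w=2); MST = {3-4(w=2)}
step 2: add edge 3-6 (w=1); MST = {3-4(w=2) 3-6(w=1)}
step 3: add edge 6-7 (w=8); MST = {3-4(w=2) 3-6(w=1) 6-7(w=8)}
step 4: add edge 7-8 (w=2); MST = {3-4(w=2) 3-6(w=1) 6-7(w=8) 7-8(w=2)}
step 5: add edge 1-8 (w=13); MST = {1-8(w=13) 3-4(w=2) 3-6(w=1) 6-7(w=8) 7-8(w=2)}
step 6: add edge 1-5 (w=17); MST = {1-5(w=17) 1-8(w=13) 3-4(w=2) 3-6(w=1) 6-7(w=8) 7-8(w=2)}
step 7: add edge 0-5 (w=4); MST = {0-5(w=4) 1-5(w=17) 1-8(w=13) 3-4(w=2) 3-6(w=1) 6-7(w=8) 7-8(w=2)}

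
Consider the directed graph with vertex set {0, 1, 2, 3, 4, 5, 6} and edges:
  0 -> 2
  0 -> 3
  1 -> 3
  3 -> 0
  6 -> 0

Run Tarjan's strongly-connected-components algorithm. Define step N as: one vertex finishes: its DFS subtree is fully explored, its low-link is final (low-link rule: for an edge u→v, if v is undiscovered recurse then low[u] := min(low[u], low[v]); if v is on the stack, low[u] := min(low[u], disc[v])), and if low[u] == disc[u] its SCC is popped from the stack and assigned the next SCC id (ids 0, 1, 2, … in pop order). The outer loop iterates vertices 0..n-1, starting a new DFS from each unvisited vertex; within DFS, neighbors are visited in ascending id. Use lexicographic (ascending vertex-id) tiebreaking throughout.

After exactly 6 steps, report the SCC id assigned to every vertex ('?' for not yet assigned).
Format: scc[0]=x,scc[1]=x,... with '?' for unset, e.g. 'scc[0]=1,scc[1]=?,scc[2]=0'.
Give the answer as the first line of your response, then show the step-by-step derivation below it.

scc[0]=1,scc[1]=2,scc[2]=0,scc[3]=1,scc[4]=3,scc[5]=4,scc[6]=?

step 1: low=(low[0]=0,low[1]=?,low[2]=1,low[3]=?,low[4]=?,low[5]=?,low[6]=?); scc=(scc[0]=?,scc[1]=?,scc[2]=0,scc[3]=?,scc[4]=?,scc[5]=?,scc[6]=?)
step 2: low=(low[0]=0,low[1]=?,low[2]=1,low[3]=0,low[4]=?,low[5]=?,low[6]=?); scc=(scc[0]=?,scc[1]=?,scc[2]=0,scc[3]=?,scc[4]=?,scc[5]=?,scc[6]=?)
step 3: low=(low[0]=0,low[1]=?,low[2]=1,low[3]=0,low[4]=?,low[5]=?,low[6]=?); scc=(scc[0]=1,scc[1]=?,scc[2]=0,scc[3]=1,scc[4]=?,scc[5]=?,scc[6]=?)
step 4: low=(low[0]=0,low[1]=3,low[2]=1,low[3]=0,low[4]=?,low[5]=?,low[6]=?); scc=(scc[0]=1,scc[1]=2,scc[2]=0,scc[3]=1,scc[4]=?,scc[5]=?,scc[6]=?)
step 5: low=(low[0]=0,low[1]=3,low[2]=1,low[3]=0,low[4]=4,low[5]=?,low[6]=?); scc=(scc[0]=1,scc[1]=2,scc[2]=0,scc[3]=1,scc[4]=3,scc[5]=?,scc[6]=?)
step 6: low=(low[0]=0,low[1]=3,low[2]=1,low[3]=0,low[4]=4,low[5]=5,low[6]=?); scc=(scc[0]=1,scc[1]=2,scc[2]=0,scc[3]=1,scc[4]=3,scc[5]=4,scc[6]=?)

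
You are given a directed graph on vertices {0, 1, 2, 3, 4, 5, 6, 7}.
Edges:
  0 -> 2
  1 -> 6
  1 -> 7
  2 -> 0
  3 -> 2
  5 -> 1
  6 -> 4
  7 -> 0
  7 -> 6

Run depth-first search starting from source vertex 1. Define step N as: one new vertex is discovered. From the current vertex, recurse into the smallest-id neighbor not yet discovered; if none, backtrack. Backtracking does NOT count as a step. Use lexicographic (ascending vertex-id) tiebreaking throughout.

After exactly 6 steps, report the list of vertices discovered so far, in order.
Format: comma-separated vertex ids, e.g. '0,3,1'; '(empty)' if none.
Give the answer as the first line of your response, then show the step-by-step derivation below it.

1,6,4,7,0,2

step 1: discover 1; path=1; order=1
step 2: discover 6; path=1>6; order=1,6
step 3: discover 4; path=1>6>4; order=1,6,4
step 4: discover 7; path=1>7; order=1,6,4,7
step 5: discover 0; path=1>7>0; order=1,6,4,7,0
step 6: discover 2; path=1>7>0>2; order=1,6,4,7,0,2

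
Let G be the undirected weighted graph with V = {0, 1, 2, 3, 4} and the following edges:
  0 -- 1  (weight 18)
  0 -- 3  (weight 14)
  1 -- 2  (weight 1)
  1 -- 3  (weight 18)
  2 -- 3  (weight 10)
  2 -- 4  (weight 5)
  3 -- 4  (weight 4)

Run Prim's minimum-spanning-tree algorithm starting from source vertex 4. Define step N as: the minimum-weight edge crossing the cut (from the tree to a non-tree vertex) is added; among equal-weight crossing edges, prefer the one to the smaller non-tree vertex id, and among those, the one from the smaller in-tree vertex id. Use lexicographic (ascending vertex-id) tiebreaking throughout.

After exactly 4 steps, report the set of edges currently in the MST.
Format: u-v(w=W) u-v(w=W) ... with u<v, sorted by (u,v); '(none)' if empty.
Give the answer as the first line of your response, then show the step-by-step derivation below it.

0-3(w=14) 1-2(w=1) 2-4(w=5) 3-4(w=4)

step 1: add edge 3-4 (w=4); MST = {3-4(w=4)}
step 2: add edge 2-4 (w=5); MST = {2-4(w=5) 3-4(w=4)}
step 3: add edge 1-2 (w=1); MST = {1-2(w=1) 2-4(w=5) 3-4(w=4)}
step 4: add edge 0-3 (w=14); MST = {0-3(w=14) 1-2(w=1) 2-4(w=5) 3-4(w=4)}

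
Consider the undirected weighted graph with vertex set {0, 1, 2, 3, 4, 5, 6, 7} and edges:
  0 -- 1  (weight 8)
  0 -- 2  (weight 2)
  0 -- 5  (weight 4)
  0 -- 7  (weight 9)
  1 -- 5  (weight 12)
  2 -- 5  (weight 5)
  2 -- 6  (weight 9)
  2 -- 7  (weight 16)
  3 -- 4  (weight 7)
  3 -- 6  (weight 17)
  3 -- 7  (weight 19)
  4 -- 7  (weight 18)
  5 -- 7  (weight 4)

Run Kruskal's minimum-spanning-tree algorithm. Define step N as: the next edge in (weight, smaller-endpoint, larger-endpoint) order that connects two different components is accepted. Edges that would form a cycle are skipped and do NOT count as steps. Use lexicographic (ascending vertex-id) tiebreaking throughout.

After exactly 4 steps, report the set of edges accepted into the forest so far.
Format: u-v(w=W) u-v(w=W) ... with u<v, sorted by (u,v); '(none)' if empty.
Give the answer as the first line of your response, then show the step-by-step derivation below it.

0-2(w=2) 0-5(w=4) 3-4(w=7) 5-7(w=4)

step 1: add edge 0-2 (w=2); MST = {0-2(w=2)}
step 2: add edge 0-5 (w=4); MST = {0-2(w=2) 0-5(w=4)}
step 3: add edge 5-7 (w=4); MST = {0-2(w=2) 0-5(w=4) 5-7(w=4)}
step 4: add edge 3-4 (w=7); MST = {0-2(w=2) 0-5(w=4) 3-4(w=7) 5-7(w=4)}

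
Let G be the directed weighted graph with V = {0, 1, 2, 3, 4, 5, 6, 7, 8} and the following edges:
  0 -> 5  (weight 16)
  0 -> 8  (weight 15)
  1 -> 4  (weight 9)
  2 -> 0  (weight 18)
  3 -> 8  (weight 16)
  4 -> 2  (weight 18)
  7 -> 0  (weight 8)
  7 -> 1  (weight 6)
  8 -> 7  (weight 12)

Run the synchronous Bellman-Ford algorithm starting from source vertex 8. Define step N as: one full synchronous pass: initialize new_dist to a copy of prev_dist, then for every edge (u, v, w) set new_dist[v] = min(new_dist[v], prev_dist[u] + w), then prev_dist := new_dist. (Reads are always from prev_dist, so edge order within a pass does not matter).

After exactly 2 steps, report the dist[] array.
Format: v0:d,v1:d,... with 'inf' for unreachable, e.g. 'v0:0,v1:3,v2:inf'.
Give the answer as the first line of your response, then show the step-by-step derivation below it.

v0:20,v1:18,v2:inf,v3:inf,v4:inf,v5:inf,v6:inf,v7:12,v8:0

step 1: dist = v0:inf,v1:inf,v2:inf,v3:inf,v4:inf,v5:inf,v6:inf,v7:12,v8:0
step 2: dist = v0:20,v1:18,v2:inf,v3:inf,v4:inf,v5:inf,v6:inf,v7:12,v8:0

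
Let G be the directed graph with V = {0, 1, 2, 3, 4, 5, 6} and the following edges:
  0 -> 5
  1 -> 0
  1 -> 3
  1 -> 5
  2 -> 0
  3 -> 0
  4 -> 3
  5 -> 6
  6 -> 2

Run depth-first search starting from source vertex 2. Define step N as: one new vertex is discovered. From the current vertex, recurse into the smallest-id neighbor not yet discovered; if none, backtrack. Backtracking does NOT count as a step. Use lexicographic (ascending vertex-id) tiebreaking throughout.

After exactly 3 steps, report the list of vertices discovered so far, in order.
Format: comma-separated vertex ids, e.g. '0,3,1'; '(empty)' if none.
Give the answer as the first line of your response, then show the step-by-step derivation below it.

2,0,5

step 1: discover 2; path=2; order=2
step 2: discover 0; path=2>0; order=2,0
step 3: discover 5; path=2>0>5; order=2,0,5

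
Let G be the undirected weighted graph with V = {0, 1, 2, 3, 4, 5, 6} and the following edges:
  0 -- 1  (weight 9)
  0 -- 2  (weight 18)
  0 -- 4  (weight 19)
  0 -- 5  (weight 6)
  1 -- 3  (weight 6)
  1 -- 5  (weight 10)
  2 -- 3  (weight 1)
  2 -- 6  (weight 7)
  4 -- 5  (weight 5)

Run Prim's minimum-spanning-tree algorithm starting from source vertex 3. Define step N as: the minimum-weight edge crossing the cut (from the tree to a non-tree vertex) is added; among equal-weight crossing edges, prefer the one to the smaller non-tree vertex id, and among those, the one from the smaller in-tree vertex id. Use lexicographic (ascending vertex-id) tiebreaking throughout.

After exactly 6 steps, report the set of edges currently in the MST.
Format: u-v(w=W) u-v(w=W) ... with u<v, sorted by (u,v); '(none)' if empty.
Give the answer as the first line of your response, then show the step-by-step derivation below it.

0-1(w=9) 0-5(w=6) 1-3(w=6) 2-3(w=1) 2-6(w=7) 4-5(w=5)

step 1: add edge 2-3 (w=1); MST = {2-3(w=1)}
step 2: add edge 1-3 (w=6); MST = {1-3(w=6) 2-3(w=1)}
step 3: add edge 2-6 (w=7); MST = {1-3(w=6) 2-3(w=1) 2-6(w=7)}
step 4: add edge 0-1 (w=9); MST = {0-1(w=9) 1-3(w=6) 2-3(w=1) 2-6(w=7)}
step 5: add edge 0-5 (w=6); MST = {0-1(w=9) 0-5(w=6) 1-3(w=6) 2-3(w=1) 2-6(w=7)}
step 6: add edge 4-5 (w=5); MST = {0-1(w=9) 0-5(w=6) 1-3(w=6) 2-3(w=1) 2-6(w=7) 4-5(w=5)}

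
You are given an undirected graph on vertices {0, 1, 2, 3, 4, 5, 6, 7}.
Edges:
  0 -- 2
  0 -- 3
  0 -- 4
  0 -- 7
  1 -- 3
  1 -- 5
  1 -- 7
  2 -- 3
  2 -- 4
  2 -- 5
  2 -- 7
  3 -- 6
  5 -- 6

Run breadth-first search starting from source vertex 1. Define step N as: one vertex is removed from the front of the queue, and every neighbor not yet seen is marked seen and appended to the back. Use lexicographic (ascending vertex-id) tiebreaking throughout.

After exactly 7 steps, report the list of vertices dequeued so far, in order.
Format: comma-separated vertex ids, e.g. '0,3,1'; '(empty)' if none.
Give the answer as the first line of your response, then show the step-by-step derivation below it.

1,3,5,7,0,2,6

step 1: dequeue 1; queue=[3,5,7]; order=1
step 2: dequeue 3; queue=[5,7,0,2,6]; order=1,3
step 3: dequeue 5; queue=[7,0,2,6]; order=1,3,5
step 4: dequeue 7; queue=[0,2,6]; order=1,3,5,7
step 5: dequeue 0; queue=[2,6,4]; order=1,3,5,7,0
step 6: dequeue 2; queue=[6,4]; order=1,3,5,7,0,2
step 7: dequeue 6; queue=[4]; order=1,3,5,7,0,2,6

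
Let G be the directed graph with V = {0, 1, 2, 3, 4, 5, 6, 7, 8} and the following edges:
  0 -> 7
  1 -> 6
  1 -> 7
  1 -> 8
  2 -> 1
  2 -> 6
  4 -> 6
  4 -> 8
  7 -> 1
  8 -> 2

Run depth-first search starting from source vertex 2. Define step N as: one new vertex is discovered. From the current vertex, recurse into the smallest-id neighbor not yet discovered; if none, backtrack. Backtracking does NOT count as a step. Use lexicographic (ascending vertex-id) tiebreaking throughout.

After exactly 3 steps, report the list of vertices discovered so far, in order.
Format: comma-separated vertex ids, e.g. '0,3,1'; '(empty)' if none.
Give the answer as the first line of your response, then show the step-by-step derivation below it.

2,1,6

step 1: discover 2; path=2; order=2
step 2: discover 1; path=2>1; order=2,1
step 3: discover 6; path=2>1>6; order=2,1,6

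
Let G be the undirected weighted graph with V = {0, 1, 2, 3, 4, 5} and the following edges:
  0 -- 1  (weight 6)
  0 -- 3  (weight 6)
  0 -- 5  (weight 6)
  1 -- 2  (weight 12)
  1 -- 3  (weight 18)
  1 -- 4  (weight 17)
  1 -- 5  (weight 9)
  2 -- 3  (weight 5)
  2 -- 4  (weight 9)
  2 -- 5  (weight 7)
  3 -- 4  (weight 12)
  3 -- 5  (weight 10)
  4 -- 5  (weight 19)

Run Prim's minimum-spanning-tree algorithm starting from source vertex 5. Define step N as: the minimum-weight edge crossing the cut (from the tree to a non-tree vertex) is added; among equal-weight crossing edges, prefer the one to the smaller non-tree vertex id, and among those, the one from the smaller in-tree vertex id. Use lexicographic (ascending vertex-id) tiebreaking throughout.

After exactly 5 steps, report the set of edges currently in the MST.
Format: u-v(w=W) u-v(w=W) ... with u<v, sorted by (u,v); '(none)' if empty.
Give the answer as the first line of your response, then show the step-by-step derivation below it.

0-1(w=6) 0-3(w=6) 0-5(w=6) 2-3(w=5) 2-4(w=9)

step 1: add edge 0-5 (w=6); MST = {0-5(w=6)}
step 2: add edge 0-1 (w=6); MST = {0-1(w=6) 0-5(w=6)}
step 3: add edge 0-3 (w=6); MST = {0-1(w=6) 0-3(w=6) 0-5(w=6)}
step 4: add edge 2-3 (w=5); MST = {0-1(w=6) 0-3(w=6) 0-5(w=6) 2-3(w=5)}
step 5: add edge 2-4 (w=9); MST = {0-1(w=6) 0-3(w=6) 0-5(w=6) 2-3(w=5) 2-4(w=9)}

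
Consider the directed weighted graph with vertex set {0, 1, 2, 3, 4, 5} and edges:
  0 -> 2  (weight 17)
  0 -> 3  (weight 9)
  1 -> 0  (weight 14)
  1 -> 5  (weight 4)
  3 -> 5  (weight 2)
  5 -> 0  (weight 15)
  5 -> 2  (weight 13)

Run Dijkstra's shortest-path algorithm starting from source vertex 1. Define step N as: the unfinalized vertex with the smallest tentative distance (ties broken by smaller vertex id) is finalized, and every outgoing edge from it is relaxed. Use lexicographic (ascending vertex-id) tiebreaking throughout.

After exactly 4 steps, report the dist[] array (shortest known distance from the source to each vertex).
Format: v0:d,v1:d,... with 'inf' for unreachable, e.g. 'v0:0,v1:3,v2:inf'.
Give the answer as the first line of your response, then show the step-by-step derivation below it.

v0:14,v1:0,v2:17,v3:23,v4:inf,v5:4

step 1: dist = v0:14,v1:0,v2:inf,v3:inf,v4:inf,v5:4
step 2: dist = v0:14,v1:0,v2:17,v3:inf,v4:inf,v5:4
step 3: dist = v0:14,v1:0,v2:17,v3:23,v4:inf,v5:4
step 4: dist = v0:14,v1:0,v2:17,v3:23,v4:inf,v5:4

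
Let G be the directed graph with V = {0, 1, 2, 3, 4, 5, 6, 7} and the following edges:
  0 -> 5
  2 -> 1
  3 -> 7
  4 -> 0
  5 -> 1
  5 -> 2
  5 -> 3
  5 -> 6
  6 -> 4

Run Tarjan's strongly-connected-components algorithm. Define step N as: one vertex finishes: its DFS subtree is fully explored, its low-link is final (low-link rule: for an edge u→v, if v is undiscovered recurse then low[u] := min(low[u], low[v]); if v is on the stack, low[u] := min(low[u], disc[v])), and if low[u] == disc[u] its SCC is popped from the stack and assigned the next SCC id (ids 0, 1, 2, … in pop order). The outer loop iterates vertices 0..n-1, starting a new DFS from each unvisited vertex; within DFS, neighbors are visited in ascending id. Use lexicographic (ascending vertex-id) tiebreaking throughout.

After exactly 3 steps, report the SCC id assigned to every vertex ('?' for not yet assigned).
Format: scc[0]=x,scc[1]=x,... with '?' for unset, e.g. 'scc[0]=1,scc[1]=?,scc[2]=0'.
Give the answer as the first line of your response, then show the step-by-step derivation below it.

scc[0]=?,scc[1]=0,scc[2]=1,scc[3]=?,scc[4]=?,scc[5]=?,scc[6]=?,scc[7]=2

step 1: low=(low[0]=0,low[1]=2,low[2]=?,low[3]=?,low[4]=?,low[5]=1,low[6]=?,low[7]=?); scc=(scc[0]=?,scc[1]=0,scc[2]=?,scc[3]=?,scc[4]=?,scc[5]=?,scc[6]=?,scc[7]=?)
step 2: low=(low[0]=0,low[1]=2,low[2]=3,low[3]=?,low[4]=?,low[5]=1,low[6]=?,low[7]=?); scc=(scc[0]=?,scc[1]=0,scc[2]=1,scc[3]=?,scc[4]=?,scc[5]=?,scc[6]=?,scc[7]=?)
step 3: low=(low[0]=0,low[1]=2,low[2]=3,low[3]=4,low[4]=?,low[5]=1,low[6]=?,low[7]=5); scc=(scc[0]=?,scc[1]=0,scc[2]=1,scc[3]=?,scc[4]=?,scc[5]=?,scc[6]=?,scc[7]=2)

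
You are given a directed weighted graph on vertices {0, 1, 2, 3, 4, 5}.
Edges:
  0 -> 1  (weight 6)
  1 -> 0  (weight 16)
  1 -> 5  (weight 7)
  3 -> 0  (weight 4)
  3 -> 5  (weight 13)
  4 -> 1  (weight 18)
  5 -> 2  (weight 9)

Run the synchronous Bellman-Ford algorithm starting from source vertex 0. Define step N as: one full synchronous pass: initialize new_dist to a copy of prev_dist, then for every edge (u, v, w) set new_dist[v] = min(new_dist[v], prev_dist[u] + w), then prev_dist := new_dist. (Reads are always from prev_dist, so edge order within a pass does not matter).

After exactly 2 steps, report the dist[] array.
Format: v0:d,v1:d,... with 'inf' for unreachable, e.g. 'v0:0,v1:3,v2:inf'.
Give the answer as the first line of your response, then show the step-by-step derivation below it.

v0:0,v1:6,v2:inf,v3:inf,v4:inf,v5:13

step 1: dist = v0:0,v1:6,v2:inf,v3:inf,v4:inf,v5:inf
step 2: dist = v0:0,v1:6,v2:inf,v3:inf,v4:inf,v5:13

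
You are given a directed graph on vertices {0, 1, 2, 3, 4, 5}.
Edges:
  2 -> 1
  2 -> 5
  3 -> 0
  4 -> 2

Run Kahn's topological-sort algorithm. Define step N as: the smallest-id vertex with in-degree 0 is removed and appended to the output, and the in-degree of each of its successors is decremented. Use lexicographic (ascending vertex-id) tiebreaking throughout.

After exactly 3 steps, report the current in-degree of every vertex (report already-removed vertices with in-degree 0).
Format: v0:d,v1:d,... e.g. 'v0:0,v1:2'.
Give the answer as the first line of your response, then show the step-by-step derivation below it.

v0:0,v1:1,v2:0,v3:0,v4:0,v5:1

step 1: output 3; order=[3]; indeg=(0,1,1,0,0,1)
step 2: output 0; order=[3,0]; indeg=(0,1,1,0,0,1)
step 3: output 4; order=[3,0,4]; indeg=(0,1,0,0,0,1)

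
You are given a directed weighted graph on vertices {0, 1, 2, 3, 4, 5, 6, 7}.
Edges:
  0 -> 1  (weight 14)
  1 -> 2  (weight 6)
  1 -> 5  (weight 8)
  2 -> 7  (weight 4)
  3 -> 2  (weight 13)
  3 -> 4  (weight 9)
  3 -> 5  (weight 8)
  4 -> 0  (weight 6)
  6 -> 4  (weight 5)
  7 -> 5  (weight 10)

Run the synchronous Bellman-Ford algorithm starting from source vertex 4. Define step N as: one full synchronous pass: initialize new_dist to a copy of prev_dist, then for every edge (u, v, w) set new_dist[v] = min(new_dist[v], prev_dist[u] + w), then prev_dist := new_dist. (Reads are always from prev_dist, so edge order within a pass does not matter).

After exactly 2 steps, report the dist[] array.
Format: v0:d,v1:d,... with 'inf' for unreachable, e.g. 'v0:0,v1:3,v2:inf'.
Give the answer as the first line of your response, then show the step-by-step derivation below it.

v0:6,v1:20,v2:inf,v3:inf,v4:0,v5:inf,v6:inf,v7:inf

step 1: dist = v0:6,v1:inf,v2:inf,v3:inf,v4:0,v5:inf,v6:inf,v7:inf
step 2: dist = v0:6,v1:20,v2:inf,v3:inf,v4:0,v5:inf,v6:inf,v7:inf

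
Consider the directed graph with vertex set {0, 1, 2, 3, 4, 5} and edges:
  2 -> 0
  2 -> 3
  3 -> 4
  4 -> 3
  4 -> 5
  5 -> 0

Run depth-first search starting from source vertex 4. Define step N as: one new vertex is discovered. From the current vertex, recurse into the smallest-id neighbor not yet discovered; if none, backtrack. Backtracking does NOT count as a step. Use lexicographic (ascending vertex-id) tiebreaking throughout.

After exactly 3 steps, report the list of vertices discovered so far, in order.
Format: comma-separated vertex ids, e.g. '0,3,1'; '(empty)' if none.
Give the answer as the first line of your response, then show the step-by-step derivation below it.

4,3,5

step 1: discover 4; path=4; order=4
step 2: discover 3; path=4>3; order=4,3
step 3: discover 5; path=4>5; order=4,3,5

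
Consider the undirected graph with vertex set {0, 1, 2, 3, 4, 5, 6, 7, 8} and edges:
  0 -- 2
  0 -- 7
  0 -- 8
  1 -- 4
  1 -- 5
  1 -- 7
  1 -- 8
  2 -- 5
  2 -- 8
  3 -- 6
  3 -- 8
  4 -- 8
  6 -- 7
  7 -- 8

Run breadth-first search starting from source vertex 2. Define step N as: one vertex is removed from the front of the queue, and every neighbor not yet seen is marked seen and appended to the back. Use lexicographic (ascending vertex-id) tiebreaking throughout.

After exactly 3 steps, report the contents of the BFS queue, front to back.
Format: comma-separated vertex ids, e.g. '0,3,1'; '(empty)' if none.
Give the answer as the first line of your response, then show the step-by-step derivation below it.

8,7,1

step 1: dequeue 2; queue=[0,5,8]; order=2
step 2: dequeue 0; queue=[5,8,7]; order=2,0
step 3: dequeue 5; queue=[8,7,1]; order=2,0,5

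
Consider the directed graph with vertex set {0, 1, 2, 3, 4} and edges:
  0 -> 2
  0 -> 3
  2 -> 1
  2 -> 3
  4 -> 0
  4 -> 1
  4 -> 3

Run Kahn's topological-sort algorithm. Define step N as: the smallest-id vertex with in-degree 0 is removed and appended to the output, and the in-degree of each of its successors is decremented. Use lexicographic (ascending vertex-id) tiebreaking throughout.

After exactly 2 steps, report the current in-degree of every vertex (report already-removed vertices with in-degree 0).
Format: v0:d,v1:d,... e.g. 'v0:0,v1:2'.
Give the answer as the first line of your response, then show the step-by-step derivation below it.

v0:0,v1:1,v2:0,v3:1,v4:0

step 1: output 4; order=[4]; indeg=(0,1,1,2,0)
step 2: output 0; order=[4,0]; indeg=(0,1,0,1,0)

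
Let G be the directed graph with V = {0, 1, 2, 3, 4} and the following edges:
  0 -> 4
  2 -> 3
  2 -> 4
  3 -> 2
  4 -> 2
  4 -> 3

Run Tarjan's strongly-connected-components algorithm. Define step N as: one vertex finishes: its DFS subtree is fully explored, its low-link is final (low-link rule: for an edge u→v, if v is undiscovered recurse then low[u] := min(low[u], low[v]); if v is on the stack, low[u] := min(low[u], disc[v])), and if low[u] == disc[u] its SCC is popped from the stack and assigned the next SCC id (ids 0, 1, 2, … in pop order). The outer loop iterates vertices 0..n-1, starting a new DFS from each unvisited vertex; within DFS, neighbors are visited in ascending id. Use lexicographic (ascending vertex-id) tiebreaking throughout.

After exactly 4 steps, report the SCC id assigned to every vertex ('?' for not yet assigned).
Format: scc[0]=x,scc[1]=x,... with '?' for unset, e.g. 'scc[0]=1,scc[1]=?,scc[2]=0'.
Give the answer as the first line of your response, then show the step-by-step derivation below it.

scc[0]=1,scc[1]=?,scc[2]=0,scc[3]=0,scc[4]=0

step 1: low=(low[0]=0,low[1]=?,low[2]=2,low[3]=2,low[4]=1); scc=(scc[0]=?,scc[1]=?,scc[2]=?,scc[3]=?,scc[4]=?)
step 2: low=(low[0]=0,low[1]=?,low[2]=1,low[3]=2,low[4]=1); scc=(scc[0]=?,scc[1]=?,scc[2]=?,scc[3]=?,scc[4]=?)
step 3: low=(low[0]=0,low[1]=?,low[2]=1,low[3]=2,low[4]=1); scc=(scc[0]=?,scc[1]=?,scc[2]=0,scc[3]=0,scc[4]=0)
step 4: low=(low[0]=0,low[1]=?,low[2]=1,low[3]=2,low[4]=1); scc=(scc[0]=1,scc[1]=?,scc[2]=0,scc[3]=0,scc[4]=0)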